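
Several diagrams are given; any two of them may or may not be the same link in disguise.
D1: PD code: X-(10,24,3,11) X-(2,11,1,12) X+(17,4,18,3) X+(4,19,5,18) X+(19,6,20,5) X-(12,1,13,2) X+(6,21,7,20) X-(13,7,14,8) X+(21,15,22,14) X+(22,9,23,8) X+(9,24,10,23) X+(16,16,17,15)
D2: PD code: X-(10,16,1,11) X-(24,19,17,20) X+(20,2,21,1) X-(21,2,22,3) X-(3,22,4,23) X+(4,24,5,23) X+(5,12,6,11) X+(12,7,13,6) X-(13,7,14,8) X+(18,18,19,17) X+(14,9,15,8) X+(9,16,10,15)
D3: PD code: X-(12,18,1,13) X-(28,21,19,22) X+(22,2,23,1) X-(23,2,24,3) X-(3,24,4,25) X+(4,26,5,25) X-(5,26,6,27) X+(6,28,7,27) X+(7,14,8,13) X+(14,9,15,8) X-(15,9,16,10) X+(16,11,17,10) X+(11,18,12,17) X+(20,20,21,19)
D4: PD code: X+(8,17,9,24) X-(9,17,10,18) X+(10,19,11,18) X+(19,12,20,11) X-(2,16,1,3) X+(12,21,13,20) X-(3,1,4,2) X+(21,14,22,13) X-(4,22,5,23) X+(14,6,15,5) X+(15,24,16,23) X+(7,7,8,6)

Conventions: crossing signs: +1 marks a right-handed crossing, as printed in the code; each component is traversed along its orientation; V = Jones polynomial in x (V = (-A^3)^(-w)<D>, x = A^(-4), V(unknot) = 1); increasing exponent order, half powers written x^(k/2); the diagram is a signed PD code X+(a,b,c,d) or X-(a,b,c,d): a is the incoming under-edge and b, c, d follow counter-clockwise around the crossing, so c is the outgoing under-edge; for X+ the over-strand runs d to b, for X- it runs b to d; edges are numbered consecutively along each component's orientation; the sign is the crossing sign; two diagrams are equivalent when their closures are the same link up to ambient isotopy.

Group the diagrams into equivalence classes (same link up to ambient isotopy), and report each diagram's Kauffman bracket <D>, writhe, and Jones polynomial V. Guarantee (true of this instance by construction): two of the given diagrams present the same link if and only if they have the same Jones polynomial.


classes: {D1, D4} | {D2, D3}
V(D1) = x^-1 + 2x - x^2 + 2x^3 - x^4 + x^5  [12 crossings, <D> = A^-8 - A^-4 + 2 - A^4 + 2A^8 + A^16, w = +4]
D2 (bracket A^-6 + A^-2 + A^2 + A^6; 12 crossings at w = +2): V = 1 + x + x^2 + x^3
V(D3) = 1 + x + x^2 + x^3  (w +2, c 14, <D> = A^-6 + A^-2 + A^2 + A^6)
V(D4) = x^-1 + 2x - x^2 + 2x^3 - x^4 + x^5  (w +4, c 12, <D> = A^-8 - A^-4 + 2 - A^4 + 2A^8 + A^16)
note: V(x) takes 2 values over 4 diagrams, fixing the grouping


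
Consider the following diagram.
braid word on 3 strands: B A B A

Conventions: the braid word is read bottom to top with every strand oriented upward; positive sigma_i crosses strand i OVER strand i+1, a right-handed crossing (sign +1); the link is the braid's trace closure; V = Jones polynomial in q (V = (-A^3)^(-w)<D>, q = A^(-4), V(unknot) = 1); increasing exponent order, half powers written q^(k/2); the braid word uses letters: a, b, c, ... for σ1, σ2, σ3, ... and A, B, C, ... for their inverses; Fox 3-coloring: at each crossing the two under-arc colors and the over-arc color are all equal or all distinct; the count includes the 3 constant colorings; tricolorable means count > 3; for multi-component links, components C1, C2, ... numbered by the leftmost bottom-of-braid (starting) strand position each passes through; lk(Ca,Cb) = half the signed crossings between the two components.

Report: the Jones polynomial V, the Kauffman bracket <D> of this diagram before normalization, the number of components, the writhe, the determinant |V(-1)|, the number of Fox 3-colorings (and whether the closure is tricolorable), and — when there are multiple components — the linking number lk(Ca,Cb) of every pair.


V(q) = -q^-4 + q^-3 + q^-1
bracket: A^-8 + 1 - A^4, w = -4
1 component, writhe -4, over 4 crossings
det 3, colorings 9 of 3^4 — tricolorable
observation: det 3 = |V(-1)|; divisible by 3, so tricolorable


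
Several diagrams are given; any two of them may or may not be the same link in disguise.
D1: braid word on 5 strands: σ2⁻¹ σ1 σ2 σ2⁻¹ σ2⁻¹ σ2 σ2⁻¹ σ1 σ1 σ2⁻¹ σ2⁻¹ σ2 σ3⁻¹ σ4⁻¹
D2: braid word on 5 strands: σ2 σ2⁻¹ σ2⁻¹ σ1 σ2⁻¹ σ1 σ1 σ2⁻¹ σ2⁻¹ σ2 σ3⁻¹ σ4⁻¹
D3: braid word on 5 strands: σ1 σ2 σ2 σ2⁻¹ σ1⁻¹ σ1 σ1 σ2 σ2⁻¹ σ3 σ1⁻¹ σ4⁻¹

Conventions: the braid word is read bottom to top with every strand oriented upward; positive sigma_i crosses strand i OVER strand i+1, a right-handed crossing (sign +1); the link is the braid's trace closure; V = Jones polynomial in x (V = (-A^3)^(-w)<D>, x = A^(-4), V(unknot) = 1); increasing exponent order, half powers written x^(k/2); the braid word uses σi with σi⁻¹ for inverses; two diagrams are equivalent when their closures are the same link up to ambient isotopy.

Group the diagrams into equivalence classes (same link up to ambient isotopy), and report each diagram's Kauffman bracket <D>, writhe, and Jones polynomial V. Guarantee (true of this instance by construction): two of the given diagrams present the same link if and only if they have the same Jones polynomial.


grouping into links: {D1, D2} | {D3}
V(D1) = -x^-3 + 2x^-2 - 2x^-1 + 3 - 2x + 2x^2 - x^3  (w -2, c 14, <D> = -A^-18 + 2A^-14 - 2A^-10 + 3A^-6 - 2A^-2 + 2A^2 - A^6)
D2 (bracket -A^-18 + 2A^-14 - 2A^-10 + 3A^-6 - 2A^-2 + 2A^2 - A^6; 12 crossings at w = -2): V = -x^-3 + 2x^-2 - 2x^-1 + 3 - 2x + 2x^2 - x^3
V(D3) = 1  (w +2, c 12, <D> = A^6)
key observation: V(x) takes 2 values over 3 diagrams, fixing the grouping


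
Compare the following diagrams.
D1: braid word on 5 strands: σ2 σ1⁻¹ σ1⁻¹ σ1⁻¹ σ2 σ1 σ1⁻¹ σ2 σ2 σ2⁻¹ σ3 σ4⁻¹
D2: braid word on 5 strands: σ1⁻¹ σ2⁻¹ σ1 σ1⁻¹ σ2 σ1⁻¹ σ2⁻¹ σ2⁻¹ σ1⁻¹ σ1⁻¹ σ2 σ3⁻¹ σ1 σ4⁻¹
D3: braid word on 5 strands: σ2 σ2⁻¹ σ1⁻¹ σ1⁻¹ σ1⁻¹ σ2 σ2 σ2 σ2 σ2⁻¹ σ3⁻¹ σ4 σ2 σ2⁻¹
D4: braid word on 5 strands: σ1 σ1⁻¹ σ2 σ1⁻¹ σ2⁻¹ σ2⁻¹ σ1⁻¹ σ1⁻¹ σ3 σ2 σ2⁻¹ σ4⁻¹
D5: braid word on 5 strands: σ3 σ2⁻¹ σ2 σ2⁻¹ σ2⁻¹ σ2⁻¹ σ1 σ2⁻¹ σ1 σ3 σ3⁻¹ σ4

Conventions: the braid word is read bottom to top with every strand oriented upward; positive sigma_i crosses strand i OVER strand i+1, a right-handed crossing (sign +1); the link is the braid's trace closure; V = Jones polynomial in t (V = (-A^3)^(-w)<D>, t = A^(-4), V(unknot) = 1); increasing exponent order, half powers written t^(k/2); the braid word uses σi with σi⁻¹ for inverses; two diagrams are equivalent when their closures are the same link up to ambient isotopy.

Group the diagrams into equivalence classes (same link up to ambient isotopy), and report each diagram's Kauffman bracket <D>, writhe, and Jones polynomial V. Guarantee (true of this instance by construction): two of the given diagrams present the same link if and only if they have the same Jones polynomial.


equivalence classes: {D1, D3} | {D2, D4} | {D5}
D1 (bracket -A^-12 + A^-8 - A^-4 + 3 - A^4 + A^8 - A^12; 12 crossings at w = 0): V = -t^-3 + t^-2 - t^-1 + 3 - t + t^2 - t^3
V(D2) = -t^-6 + t^-5 - t^-4 + 2t^-3 - t^-2 + t^-1  (w -6, c 14, <D> = A^-14 - A^-10 + 2A^-6 - A^-2 + A^2 - A^6)
V(D3) = -t^-3 + t^-2 - t^-1 + 3 - t + t^2 - t^3  (w 0, c 14, <D> = -A^-12 + A^-8 - A^-4 + 3 - A^4 + A^8 - A^12)
D4 (bracket A^-8 - A^-4 + 2 - A^4 + A^8 - A^12; 12 crossings at w = -4): V = -t^-6 + t^-5 - t^-4 + 2t^-3 - t^-2 + t^-1
V(D5) = t^-5 - 2t^-4 + 2t^-3 - 2t^-2 + 2t^-1 - 1 + t  (w 0, c 12, <D> = A^-4 - 1 + 2A^4 - 2A^8 + 2A^12 - 2A^16 + A^20)
key observation: 3 classes among 5 diagrams; unequal V(t) rules out equality


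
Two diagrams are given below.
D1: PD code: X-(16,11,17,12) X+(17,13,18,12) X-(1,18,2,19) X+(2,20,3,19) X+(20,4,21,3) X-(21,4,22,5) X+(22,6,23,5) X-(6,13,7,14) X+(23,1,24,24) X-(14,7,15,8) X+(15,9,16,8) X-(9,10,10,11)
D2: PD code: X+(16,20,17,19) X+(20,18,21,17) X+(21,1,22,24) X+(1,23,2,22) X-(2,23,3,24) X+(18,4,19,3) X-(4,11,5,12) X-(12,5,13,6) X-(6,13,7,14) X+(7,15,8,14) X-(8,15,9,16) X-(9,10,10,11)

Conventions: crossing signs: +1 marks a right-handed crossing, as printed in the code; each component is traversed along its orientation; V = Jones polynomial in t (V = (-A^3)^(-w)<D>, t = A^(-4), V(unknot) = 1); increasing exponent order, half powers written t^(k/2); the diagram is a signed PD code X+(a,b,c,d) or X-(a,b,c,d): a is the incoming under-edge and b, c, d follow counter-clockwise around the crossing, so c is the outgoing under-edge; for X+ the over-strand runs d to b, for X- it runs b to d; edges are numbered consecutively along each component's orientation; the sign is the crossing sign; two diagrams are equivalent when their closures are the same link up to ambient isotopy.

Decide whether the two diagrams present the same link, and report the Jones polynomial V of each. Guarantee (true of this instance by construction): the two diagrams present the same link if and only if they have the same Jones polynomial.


same link: no
V(D1) = 1  [12 crossings, <D> = 1, w = 0]
V(D2) = -t^-3 + t^-2 - t^-1 + 3 - t + t^2 - t^3  [12 crossings, <D> = -A^-12 + A^-8 - A^-4 + 3 - A^4 + A^8 - A^12, w = 0]
insight: V(t) takes 2 values over 2 diagrams, fixing the grouping


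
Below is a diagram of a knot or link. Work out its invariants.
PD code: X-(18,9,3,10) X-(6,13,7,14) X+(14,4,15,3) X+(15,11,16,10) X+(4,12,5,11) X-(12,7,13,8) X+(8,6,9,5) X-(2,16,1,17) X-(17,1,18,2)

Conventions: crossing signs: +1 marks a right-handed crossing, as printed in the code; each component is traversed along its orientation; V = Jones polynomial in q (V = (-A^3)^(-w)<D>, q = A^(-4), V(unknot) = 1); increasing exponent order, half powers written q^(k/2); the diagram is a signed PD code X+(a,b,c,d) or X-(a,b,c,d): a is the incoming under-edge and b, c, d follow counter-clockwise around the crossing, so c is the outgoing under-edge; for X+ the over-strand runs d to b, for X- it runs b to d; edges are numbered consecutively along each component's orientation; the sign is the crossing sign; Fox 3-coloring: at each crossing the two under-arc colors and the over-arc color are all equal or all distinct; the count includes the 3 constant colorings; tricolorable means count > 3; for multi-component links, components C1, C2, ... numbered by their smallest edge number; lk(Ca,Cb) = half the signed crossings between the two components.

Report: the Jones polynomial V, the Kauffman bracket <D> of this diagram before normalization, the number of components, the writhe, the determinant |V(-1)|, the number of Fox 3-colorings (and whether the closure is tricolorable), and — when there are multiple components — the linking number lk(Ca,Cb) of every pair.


V = -q^(-9/2) + q^(-7/2) - 2q^(-5/2) + 2q^(-3/2) - 2q^(-1/2) + q^(1/2) - q^(3/2)
<D> = A^-9 - A^-5 + 2A^-1 - 2A^3 + 2A^7 - A^11 + A^15 (w = -1)
2 components over 9 crossings, w = -1
lk(C1,C2): -1
3 Fox colorings among 3^9, |V(-1)| = 10: not tricolorable
why: w = -1 shifts under R1 moves; the (-A^3)^(1) factor cancels that in V


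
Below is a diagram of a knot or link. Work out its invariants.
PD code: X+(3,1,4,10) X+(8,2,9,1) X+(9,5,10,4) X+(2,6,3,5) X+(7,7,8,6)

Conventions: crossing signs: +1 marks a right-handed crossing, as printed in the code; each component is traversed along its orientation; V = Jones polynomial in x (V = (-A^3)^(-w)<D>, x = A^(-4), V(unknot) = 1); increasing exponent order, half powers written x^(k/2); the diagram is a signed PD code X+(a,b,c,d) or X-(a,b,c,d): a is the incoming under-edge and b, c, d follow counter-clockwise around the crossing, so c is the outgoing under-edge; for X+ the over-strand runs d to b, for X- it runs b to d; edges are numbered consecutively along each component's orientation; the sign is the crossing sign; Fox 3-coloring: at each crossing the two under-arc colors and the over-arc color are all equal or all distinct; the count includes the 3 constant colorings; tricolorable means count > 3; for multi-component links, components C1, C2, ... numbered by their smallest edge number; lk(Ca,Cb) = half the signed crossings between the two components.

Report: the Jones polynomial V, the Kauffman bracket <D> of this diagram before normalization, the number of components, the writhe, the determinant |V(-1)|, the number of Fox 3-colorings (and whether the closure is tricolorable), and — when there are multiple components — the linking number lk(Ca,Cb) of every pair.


V(x) = x + x^3 - x^4
bracket: A^-1 - A^3 - A^11, w = +5
1 component, writhe +5, over 5 crossings
det 3, colorings 9 of 3^5 — tricolorable
observation: w = +5 (over 5 crossings) is diagram-only; (-A^3)^(-5) removes it from V


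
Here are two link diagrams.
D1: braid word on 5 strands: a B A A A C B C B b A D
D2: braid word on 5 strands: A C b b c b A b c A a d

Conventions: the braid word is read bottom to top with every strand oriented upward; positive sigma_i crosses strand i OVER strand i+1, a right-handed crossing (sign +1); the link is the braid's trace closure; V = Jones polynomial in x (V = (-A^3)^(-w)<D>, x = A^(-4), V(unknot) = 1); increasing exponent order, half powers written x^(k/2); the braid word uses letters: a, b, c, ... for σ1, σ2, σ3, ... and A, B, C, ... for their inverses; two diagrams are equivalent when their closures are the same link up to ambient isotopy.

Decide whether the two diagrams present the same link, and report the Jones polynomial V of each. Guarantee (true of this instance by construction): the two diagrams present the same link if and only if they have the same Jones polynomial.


equivalent: no
V(D1) = x^-8 - 2x^-7 + x^-6 - 2x^-5 + 2x^-4 + x^-2  (w -8, c 12, <D> = A^-16 + 2A^-8 - 2A^-4 + 1 - 2A^4 + A^8)
V(D2) = x^-1 - 1 + 2x - 2x^2 + 2x^3 - 2x^4 + x^5  (w +4, c 12, <D> = A^-8 - 2A^-4 + 2 - 2A^4 + 2A^8 - A^12 + A^16)
why: comparing 2 Jones polynomials yields 2 groups


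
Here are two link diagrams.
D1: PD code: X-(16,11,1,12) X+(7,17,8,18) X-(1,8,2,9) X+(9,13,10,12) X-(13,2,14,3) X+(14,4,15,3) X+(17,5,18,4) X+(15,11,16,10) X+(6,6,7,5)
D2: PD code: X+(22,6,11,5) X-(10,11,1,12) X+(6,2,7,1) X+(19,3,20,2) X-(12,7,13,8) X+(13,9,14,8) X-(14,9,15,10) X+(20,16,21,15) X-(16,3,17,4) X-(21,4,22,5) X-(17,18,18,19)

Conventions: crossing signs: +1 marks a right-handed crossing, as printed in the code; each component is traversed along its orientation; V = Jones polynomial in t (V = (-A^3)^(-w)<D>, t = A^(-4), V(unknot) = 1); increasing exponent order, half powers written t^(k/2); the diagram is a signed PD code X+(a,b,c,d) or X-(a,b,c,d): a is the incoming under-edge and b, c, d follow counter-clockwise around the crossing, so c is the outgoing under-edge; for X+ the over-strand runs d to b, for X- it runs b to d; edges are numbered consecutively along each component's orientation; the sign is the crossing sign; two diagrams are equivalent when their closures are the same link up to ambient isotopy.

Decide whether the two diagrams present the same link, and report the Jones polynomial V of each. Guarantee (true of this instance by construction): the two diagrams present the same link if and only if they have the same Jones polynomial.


equivalent: no
D1 (bracket A^-1 + A^7; 9 crossings at w = +3): V = -t^(1/2) - t^(5/2)
D2 (bracket A^-1 + A^7; 11 crossings at w = -1): V = -t^(-5/2) - t^(-1/2)
key observation: 2 values of V(t) split the 2 diagrams


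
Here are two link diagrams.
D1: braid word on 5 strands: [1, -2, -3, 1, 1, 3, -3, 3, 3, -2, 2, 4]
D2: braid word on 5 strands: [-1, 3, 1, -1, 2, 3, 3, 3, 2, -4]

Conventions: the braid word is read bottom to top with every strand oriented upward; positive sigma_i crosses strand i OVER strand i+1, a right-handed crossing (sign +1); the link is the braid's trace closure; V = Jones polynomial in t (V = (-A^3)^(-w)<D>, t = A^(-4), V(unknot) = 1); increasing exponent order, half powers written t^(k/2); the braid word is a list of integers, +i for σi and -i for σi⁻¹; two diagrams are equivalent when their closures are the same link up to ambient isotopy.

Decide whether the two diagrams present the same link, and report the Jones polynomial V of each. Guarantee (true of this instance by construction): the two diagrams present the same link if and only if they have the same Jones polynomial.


same link: no
V(D1) = t + t^3 - t^4  [12 crossings, <D> = -A^-4 + 1 + A^8, w = +4]
V(D2) = t^2 + t^4 - t^5 + t^6 - t^7  [10 crossings, <D> = -A^-16 + A^-12 - A^-8 + A^-4 + A^4, w = +4]
insight: 2 classes among 2 diagrams; unequal V(t) rules out equality


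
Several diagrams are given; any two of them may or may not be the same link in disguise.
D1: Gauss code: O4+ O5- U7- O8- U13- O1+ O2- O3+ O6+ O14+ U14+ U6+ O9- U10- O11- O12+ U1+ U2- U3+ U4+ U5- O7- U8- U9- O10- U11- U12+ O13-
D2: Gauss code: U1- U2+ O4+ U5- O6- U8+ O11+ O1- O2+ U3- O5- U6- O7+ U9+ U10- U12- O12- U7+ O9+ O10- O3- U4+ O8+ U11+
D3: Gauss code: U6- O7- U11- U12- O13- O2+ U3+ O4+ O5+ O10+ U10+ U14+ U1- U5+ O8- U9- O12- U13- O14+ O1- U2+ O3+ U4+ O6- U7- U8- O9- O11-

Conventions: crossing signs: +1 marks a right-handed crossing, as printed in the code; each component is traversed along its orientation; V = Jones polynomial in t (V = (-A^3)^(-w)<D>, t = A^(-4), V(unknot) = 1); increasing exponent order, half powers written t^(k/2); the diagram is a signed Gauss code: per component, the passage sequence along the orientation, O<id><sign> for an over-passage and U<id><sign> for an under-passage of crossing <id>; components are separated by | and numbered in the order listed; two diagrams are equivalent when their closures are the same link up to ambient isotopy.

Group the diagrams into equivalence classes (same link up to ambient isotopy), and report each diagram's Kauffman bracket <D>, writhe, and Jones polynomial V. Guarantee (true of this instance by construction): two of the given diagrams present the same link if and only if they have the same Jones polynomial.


classes: {D1, D3} | {D2}
V(D1) = -t^-6 + t^-5 - t^-4 + 2t^-3 - t^-2 + t^-1  [14 crossings, <D> = A^-2 - A^2 + 2A^6 - A^10 + A^14 - A^18, w = -2]
V(D2) = -t^-3 + 2t^-2 - 2t^-1 + 3 - 2t + 2t^2 - t^3  (w 0, c 12, <D> = -A^-12 + 2A^-8 - 2A^-4 + 3 - 2A^4 + 2A^8 - A^12)
V(D3) = -t^-6 + t^-5 - t^-4 + 2t^-3 - t^-2 + t^-1  (w -2, c 14, <D> = A^-2 - A^2 + 2A^6 - A^10 + A^14 - A^18)
insight: V(t) takes 2 values over 3 diagrams, fixing the grouping


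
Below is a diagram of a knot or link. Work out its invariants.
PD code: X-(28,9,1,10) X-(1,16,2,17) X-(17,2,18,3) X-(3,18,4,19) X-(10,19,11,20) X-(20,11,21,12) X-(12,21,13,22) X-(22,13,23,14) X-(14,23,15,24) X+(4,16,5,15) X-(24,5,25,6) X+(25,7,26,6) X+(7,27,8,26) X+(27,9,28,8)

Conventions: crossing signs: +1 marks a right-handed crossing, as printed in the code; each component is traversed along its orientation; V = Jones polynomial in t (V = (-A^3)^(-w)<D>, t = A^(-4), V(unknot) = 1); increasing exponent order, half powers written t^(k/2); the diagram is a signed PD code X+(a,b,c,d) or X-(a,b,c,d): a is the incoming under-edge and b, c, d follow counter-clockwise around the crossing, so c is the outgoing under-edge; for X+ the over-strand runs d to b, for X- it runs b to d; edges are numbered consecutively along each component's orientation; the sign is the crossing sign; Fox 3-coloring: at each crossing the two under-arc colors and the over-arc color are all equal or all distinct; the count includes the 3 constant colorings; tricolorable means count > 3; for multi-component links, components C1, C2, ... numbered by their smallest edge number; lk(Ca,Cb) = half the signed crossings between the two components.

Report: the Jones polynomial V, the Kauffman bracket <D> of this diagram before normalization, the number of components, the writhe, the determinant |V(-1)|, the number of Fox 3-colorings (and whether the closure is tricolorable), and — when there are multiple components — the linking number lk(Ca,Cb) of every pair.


V = -t^-10 + t^-9 - t^-8 + t^-7 - t^-6 + t^-5 + t^-3
<D> = A^-6 + A^2 - A^6 + A^10 - A^14 + A^18 - A^22 (w = -6)
1 component over 14 crossings, w = -6
3 Fox colorings among 3^14, |V(-1)| = 7: not tricolorable
why: the span of V is 7, forcing >= 7 crossings in any diagram


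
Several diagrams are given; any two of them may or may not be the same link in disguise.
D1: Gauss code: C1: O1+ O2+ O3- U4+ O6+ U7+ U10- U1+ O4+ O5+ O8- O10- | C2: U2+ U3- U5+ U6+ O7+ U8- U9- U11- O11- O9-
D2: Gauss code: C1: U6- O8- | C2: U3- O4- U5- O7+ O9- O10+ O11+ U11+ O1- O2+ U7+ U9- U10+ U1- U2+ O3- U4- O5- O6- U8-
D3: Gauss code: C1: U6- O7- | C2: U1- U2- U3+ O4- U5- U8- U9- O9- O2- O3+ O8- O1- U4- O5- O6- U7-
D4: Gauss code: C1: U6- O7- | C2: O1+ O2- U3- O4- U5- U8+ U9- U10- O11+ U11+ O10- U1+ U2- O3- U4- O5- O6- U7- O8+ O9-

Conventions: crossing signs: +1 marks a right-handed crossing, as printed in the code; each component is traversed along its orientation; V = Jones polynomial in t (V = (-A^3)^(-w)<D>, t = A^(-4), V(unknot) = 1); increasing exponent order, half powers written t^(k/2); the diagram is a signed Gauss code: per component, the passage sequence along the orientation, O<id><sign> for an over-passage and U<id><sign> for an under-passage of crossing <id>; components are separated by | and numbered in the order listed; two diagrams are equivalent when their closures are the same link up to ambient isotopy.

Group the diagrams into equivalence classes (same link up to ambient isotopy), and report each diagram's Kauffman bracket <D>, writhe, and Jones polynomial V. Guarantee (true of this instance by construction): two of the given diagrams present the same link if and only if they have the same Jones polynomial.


classes: {D1} | {D2, D3, D4}
V(D1) = -t^(1/2) - t^(5/2)  [11 crossings, <D> = A^-7 + A, w = +1]
D2 (bracket A^-3 + 2A^5 - A^9 + A^13 - A^17; 11 crossings at w = -3): V = t^(-13/2) - t^(-11/2) + t^(-9/2) - 2t^(-7/2) - t^(-3/2)
V(D3) = t^(-13/2) - t^(-11/2) + t^(-9/2) - 2t^(-7/2) - t^(-3/2)  (w -7, c 9, <D> = A^-15 + 2A^-7 - A^-3 + A - A^5)
D4 (bracket A^-9 + 2A^-1 - A^3 + A^7 - A^11; 11 crossings at w = -5): V = t^(-13/2) - t^(-11/2) + t^(-9/2) - 2t^(-7/2) - t^(-3/2)
insight: V(t) takes 2 values over 4 diagrams, fixing the grouping


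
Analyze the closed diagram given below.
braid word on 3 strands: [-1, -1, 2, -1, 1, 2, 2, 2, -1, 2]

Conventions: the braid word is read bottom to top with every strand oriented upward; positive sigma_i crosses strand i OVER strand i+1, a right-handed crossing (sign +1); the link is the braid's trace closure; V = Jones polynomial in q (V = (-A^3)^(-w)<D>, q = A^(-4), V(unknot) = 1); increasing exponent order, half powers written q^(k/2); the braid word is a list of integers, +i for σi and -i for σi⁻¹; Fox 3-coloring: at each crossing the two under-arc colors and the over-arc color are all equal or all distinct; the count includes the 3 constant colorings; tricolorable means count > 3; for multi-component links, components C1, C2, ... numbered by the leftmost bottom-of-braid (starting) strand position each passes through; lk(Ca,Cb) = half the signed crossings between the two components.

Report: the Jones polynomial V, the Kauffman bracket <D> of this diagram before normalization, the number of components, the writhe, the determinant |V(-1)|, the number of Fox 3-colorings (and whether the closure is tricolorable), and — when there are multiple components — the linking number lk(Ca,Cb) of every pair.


V = -q^-2 + 2q^-1 - 2 + 4q - 4q^2 + 4q^3 - 3q^4 + 2q^5 - q^6
<D> = -A^-18 + 2A^-14 - 3A^-10 + 4A^-6 - 4A^-2 + 4A^2 - 2A^6 + 2A^10 - A^14 (w = +2)
1 component over 10 crossings, w = +2
3 Fox colorings among 3^10, |V(-1)| = 23: not tricolorable
why: w = +2 shifts under R1 moves; the (-A^3)^(-2) factor cancels that in V


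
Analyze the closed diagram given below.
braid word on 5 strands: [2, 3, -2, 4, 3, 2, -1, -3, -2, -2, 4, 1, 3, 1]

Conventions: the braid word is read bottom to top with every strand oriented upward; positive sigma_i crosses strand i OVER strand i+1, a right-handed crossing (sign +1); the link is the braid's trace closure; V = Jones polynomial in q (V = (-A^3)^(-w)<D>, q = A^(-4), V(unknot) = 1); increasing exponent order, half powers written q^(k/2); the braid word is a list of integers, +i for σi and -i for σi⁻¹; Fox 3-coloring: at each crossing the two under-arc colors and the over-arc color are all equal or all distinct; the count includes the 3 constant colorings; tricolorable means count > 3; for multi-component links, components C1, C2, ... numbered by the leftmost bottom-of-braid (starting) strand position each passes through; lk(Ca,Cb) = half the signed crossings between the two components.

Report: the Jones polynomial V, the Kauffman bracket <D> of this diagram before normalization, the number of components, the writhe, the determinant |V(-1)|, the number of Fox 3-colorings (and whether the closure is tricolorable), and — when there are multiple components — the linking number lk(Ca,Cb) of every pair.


V = q^-1 - 2 + 4q - 5q^2 + 6q^3 - 5q^4 + 4q^5 - 3q^6 + q^7
<D> = A^-16 - 3A^-12 + 4A^-8 - 5A^-4 + 6 - 5A^4 + 4A^8 - 2A^12 + A^16 (w = +4)
1 component over 14 crossings, w = +4
3 Fox colorings among 3^14, |V(-1)| = 31: not tricolorable
why: the span of V is 8, forcing >= 8 crossings in any diagram


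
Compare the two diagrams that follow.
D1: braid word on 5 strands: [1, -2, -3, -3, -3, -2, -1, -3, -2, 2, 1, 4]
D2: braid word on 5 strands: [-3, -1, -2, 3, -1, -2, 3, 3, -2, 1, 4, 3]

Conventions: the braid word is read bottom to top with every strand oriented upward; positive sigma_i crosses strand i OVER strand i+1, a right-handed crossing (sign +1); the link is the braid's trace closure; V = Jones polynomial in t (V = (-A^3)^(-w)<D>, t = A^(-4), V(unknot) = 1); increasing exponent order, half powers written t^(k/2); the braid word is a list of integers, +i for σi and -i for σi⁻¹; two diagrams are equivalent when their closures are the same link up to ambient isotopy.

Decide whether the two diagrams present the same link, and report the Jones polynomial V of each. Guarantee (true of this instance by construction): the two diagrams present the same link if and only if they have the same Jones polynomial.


equivalent: no
D1 (bracket A^-4 + A^4 - A^8 + A^12 - A^16; 12 crossings at w = -4): V = -t^-7 + t^-6 - t^-5 + t^-4 + t^-2
V(D2) = -t^-3 + 2t^-2 - 2t^-1 + 3 - 2t + 2t^2 - t^3  (w 0, c 12, <D> = -A^-12 + 2A^-8 - 2A^-4 + 3 - 2A^4 + 2A^8 - A^12)
key observation: comparing 2 Jones polynomials yields 2 groups


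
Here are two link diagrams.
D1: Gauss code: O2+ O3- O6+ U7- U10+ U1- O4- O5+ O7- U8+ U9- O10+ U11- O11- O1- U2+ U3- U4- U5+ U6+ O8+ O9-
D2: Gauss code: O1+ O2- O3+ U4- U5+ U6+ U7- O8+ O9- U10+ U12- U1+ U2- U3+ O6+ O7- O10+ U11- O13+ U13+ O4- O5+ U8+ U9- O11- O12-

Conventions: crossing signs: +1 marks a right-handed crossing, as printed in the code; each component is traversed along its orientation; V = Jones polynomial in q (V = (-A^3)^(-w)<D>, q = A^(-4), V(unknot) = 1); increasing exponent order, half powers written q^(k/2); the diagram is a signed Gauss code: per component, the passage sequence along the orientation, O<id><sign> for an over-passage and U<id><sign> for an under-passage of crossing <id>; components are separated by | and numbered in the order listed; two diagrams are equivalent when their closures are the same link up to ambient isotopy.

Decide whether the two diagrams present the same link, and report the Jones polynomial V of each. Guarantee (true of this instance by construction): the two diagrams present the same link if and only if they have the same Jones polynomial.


equivalent: yes
D1 (bracket -A^-3; 11 crossings at w = -1): V = 1
D2 (bracket -A^3; 13 crossings at w = +1): V = 1
key observation: Reidemeister moves carry D1 (11 crossings) to D2 (13)


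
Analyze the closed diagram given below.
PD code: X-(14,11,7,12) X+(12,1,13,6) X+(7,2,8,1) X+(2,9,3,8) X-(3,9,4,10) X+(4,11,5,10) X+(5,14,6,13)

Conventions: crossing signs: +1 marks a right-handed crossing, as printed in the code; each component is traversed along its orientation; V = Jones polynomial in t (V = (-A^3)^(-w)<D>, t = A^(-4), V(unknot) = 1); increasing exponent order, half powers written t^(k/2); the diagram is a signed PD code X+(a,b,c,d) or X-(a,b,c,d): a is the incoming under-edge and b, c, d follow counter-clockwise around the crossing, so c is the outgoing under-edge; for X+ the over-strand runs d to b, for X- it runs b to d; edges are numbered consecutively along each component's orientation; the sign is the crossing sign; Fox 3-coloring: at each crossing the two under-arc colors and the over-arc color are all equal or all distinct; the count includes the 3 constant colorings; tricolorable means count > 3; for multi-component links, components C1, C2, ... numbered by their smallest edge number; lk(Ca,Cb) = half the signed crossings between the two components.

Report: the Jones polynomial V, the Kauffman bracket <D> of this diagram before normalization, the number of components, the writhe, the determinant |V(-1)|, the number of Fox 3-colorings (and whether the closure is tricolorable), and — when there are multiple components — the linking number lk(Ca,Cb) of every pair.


V(t) = -t^(1/2) + t^(3/2) - t^(5/2) - t^(9/2)
bracket: A^-9 + A^-1 - A^3 + A^7, w = +3
2 components, writhe +3, over 7 crossings
lk(C1,C2) = +2
det 4, colorings 3 of 3^7 — not tricolorable
observation: the 1 component pair carries total linking +2


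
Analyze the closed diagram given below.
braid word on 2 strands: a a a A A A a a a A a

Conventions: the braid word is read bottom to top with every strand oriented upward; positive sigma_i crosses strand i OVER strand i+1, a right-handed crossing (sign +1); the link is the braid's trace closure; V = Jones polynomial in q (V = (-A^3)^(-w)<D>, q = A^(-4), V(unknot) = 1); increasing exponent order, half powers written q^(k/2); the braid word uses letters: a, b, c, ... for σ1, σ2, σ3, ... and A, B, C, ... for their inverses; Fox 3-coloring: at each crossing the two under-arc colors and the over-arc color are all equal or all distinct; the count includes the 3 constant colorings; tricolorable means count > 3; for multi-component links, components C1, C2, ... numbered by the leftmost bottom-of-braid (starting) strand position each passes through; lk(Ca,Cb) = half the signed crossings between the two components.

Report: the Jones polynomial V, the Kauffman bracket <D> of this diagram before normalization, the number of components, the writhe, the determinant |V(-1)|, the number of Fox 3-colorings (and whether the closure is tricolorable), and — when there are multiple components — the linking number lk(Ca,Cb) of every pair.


V(q) = q + q^3 - q^4
bracket: A^-7 - A^-3 - A^5, w = +3
1 component, writhe +3, over 11 crossings
det 3, colorings 9 of 3^11 — tricolorable
observation: |V(-1)| = 3: so tricolorable, since 3 divides 3


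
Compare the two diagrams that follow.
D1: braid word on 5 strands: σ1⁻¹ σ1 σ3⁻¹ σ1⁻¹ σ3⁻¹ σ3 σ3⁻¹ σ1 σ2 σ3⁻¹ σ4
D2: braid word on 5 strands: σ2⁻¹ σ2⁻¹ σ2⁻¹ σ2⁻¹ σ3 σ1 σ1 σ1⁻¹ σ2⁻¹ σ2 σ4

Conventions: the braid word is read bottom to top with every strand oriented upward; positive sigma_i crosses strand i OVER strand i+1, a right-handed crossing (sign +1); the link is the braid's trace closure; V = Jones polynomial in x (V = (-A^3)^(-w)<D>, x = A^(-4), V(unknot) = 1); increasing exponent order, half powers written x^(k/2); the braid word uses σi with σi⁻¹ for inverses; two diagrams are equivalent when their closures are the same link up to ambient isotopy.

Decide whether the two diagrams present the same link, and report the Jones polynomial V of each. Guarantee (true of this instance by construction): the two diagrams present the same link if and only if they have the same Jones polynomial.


equivalent: no
V(D1) = x^(-9/2) - x^(-5/2) - x^(-3/2) - x^(-1/2)  (w -1, c 11, <D> = A^-1 + A^3 + A^7 - A^15)
V(D2) = -x^(-11/2) + x^(-9/2) - x^(-7/2) - x^(-3/2)  [11 crossings, <D> = A^3 + A^11 - A^15 + A^19, w = -1]
key observation: 2 values of V(x) split the 2 diagrams


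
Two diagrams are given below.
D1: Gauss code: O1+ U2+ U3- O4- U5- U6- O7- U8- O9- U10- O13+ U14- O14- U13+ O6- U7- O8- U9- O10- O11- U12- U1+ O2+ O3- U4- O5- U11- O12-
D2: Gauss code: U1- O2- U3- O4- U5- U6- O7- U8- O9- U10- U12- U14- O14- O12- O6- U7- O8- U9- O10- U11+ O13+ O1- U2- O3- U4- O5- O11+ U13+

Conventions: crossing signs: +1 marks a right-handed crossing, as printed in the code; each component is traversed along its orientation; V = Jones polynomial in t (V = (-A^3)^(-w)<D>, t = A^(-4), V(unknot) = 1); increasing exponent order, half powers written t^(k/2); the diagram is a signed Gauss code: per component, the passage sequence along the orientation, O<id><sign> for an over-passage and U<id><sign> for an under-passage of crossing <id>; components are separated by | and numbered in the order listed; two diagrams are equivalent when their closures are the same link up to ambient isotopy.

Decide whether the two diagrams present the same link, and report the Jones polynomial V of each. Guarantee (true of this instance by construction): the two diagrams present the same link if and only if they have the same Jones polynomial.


equivalent: yes
D1 (bracket A^-12 + 2A^-4 - 2 + 2A^4 - 3A^8 + 2A^12 - 2A^16 + A^20; 14 crossings at w = -8): V = t^-11 - 2t^-10 + 2t^-9 - 3t^-8 + 2t^-7 - 2t^-6 + 2t^-5 + t^-3
V(D2) = t^-11 - 2t^-10 + 2t^-9 - 3t^-8 + 2t^-7 - 2t^-6 + 2t^-5 + t^-3  (w -10, c 14, <D> = A^-18 + 2A^-10 - 2A^-6 + 2A^-2 - 3A^2 + 2A^6 - 2A^10 + A^14)
key observation: Reidemeister moves carry D1 (14 crossings) to D2 (14)


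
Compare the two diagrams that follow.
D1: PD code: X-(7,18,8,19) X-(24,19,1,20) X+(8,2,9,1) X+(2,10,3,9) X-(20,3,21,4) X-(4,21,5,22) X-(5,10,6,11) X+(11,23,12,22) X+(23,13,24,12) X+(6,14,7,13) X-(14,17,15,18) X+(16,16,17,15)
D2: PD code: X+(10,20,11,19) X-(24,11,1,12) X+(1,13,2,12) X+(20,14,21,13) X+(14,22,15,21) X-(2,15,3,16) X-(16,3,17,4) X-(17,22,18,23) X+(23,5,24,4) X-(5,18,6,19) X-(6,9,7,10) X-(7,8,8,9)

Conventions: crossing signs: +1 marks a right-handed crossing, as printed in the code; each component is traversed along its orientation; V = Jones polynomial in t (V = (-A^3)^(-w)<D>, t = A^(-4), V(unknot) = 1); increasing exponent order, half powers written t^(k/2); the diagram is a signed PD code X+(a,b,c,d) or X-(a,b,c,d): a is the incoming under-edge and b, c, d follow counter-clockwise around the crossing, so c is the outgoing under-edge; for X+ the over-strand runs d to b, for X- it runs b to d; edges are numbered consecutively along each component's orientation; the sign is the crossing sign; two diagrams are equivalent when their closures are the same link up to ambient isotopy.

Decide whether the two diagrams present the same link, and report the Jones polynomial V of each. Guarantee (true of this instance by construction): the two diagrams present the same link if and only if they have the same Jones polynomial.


same link: yes
V(D1) = t^-2 - t^-1 + 1 - t + t^2  [12 crossings, <D> = A^-8 - A^-4 + 1 - A^4 + A^8, w = 0]
V(D2) = t^-2 - t^-1 + 1 - t + t^2  [12 crossings, <D> = A^-14 - A^-10 + A^-6 - A^-2 + A^2, w = -2]
insight: all 2 diagrams share one V(t), hence one class


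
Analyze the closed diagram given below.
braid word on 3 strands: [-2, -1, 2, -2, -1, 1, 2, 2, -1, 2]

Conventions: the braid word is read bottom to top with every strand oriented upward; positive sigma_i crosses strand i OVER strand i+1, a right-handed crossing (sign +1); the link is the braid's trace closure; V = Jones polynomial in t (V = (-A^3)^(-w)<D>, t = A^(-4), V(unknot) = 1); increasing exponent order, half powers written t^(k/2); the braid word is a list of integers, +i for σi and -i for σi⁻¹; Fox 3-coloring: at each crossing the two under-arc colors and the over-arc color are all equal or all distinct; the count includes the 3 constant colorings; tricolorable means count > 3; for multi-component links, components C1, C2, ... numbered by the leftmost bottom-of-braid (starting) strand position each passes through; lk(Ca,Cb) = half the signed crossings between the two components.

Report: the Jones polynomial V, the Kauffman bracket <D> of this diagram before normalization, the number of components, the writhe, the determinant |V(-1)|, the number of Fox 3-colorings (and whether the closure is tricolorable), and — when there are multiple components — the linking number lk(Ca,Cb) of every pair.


V(t) = t^-2 + 2 + t^2
bracket: A^-8 + 2 + A^8, w = 0
3 components, writhe 0, over 10 crossings
lk(C1,C2) = +1
linking number lk(C1,C3) = -1
lk(C2,C3): 0
det 4, colorings 3 of 3^10 — not tricolorable
observation: det 4 = |V(-1)|; not divisible by 3, so not tricolorable


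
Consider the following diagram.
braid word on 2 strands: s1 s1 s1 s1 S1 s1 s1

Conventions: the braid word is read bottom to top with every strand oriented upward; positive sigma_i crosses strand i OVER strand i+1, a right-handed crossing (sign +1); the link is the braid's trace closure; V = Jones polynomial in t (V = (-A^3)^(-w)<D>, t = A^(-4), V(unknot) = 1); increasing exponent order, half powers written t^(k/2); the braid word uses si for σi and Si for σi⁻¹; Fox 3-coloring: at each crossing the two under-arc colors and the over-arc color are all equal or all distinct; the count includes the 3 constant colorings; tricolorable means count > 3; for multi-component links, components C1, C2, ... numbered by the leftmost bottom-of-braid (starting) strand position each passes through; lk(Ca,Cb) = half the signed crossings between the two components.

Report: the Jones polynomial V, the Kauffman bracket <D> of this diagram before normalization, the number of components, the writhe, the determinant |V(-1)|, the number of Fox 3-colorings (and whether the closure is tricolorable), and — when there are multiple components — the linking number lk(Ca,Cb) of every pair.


V(t) = t^2 + t^4 - t^5 + t^6 - t^7
bracket: A^-13 - A^-9 + A^-5 - A^-1 - A^7, w = +5
1 component, writhe +5, over 7 crossings
det 5, colorings 3 of 3^7 — not tricolorable
observation: free reduction leaves σ1 σ1 σ1 σ1 σ1 of the original 7 letters


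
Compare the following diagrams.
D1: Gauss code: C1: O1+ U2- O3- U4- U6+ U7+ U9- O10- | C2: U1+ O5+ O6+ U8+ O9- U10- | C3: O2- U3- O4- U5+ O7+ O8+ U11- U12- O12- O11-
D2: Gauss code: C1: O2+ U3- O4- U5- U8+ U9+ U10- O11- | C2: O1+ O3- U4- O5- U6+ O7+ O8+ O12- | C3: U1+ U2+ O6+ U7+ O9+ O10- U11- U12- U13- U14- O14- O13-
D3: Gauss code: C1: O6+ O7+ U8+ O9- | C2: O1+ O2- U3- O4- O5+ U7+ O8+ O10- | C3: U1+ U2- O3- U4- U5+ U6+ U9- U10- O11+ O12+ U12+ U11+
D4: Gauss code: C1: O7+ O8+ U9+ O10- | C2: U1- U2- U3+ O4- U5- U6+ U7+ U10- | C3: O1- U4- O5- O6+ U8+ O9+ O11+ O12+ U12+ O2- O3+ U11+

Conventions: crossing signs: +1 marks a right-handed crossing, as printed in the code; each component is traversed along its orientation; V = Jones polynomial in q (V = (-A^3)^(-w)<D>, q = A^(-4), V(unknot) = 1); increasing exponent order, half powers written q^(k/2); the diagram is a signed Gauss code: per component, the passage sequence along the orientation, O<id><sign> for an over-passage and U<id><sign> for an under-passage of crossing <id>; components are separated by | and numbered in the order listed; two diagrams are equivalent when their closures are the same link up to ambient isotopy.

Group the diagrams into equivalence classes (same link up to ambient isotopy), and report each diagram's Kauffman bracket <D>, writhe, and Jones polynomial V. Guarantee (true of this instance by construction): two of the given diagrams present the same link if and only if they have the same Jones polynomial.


grouping into links: {D1, D2, D3, D4}
V(D1) = q^-2 + 2 + q^2  (w -2, c 12, <D> = A^-14 + 2A^-6 + A^2)
V(D2) = q^-2 + 2 + q^2  (w -2, c 14, <D> = A^-14 + 2A^-6 + A^2)
D3 (bracket A^-2 + 2A^6 + A^14; 12 crossings at w = +2): V = q^-2 + 2 + q^2
V(D4) = q^-2 + 2 + q^2  (w +2, c 12, <D> = A^-2 + 2A^6 + A^14)
why: one V(q) for all 4 diagrams — one class (guaranteed)


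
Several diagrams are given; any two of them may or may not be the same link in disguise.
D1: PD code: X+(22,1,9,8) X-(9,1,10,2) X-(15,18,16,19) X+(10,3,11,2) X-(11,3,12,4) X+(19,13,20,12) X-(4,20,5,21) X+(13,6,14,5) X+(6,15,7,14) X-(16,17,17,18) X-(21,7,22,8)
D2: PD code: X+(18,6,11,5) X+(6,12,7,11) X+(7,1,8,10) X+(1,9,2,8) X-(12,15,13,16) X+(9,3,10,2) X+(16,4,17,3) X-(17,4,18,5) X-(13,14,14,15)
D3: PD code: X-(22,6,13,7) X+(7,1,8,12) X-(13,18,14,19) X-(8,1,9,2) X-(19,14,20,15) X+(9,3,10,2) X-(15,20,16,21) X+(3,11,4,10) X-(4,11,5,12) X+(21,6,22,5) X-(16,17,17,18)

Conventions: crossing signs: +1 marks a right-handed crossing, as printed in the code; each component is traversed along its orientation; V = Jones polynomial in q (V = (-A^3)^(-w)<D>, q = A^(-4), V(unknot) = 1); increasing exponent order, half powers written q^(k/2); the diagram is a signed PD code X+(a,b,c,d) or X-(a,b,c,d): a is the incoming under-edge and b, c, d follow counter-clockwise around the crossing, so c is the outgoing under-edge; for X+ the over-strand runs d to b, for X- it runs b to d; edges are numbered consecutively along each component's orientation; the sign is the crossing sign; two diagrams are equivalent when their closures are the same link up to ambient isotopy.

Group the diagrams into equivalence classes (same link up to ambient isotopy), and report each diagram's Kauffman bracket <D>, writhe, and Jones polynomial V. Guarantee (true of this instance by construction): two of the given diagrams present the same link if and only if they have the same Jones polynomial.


grouping into links: {D1} | {D2} | {D3}
V(D1) = -q^(-3/2) + q^(-1/2) - 2q^(1/2) + q^(3/2) - 2q^(5/2) + q^(7/2)  (w -1, c 11, <D> = -A^-17 + 2A^-13 - A^-9 + 2A^-5 - A^-1 + A^3)
V(D2) = -q^(3/2) - 2q^(7/2) + q^(9/2) - q^(11/2) + q^(13/2)  (w +3, c 9, <D> = -A^-17 + A^-13 - A^-9 + 2A^-5 + A^3)
V(D3) = q^(-9/2) - q^(-5/2) - q^(-3/2) - q^(-1/2)  [11 crossings, <D> = A^-7 + A^-3 + A - A^9, w = -3]
why: V(q) takes 3 values over 3 diagrams, fixing the grouping
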